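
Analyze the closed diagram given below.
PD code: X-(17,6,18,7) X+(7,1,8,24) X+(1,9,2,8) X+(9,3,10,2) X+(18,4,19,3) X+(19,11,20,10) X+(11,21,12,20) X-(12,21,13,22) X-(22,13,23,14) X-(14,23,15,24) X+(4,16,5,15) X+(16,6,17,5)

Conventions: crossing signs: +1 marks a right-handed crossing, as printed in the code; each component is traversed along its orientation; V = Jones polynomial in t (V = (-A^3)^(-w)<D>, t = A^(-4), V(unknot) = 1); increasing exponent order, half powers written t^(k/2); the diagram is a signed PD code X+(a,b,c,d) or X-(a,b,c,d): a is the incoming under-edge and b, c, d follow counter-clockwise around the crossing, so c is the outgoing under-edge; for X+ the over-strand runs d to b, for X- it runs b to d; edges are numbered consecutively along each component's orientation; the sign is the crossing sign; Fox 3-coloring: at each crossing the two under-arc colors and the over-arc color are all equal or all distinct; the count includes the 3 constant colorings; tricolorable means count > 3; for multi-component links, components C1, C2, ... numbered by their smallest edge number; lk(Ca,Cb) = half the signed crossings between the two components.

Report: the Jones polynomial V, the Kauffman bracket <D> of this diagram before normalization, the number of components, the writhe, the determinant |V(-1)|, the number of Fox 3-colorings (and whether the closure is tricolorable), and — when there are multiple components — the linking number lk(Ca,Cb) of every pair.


V(t) = t - t^2 + 2t^3 - t^4 + t^5 - t^6
bracket: -A^-12 + A^-8 - A^-4 + 2 - A^4 + A^8, w = +4
1 component, writhe +4, over 12 crossings
det 7, colorings 3 of 3^12 — not tricolorable
observation: w = +4 (over 12 crossings) is diagram-only; (-A^3)^(-4) removes it from V


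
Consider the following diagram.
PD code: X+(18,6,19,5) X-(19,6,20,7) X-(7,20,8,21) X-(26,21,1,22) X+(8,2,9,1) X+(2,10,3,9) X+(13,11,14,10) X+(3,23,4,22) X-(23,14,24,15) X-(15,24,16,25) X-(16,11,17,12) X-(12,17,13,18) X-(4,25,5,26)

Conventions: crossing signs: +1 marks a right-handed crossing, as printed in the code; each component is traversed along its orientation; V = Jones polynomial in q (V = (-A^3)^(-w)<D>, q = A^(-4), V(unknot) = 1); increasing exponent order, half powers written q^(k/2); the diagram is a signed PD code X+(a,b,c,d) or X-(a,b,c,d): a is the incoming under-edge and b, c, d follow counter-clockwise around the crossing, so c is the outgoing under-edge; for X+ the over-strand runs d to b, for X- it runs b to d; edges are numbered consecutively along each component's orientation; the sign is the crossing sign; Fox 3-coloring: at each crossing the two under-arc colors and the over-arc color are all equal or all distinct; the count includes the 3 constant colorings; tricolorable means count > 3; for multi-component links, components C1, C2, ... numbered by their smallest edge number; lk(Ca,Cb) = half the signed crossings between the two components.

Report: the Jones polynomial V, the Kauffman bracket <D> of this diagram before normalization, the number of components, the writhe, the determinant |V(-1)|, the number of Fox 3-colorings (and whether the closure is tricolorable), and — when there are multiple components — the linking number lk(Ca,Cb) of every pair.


V(q) = -q^-6 + q^-5 - q^-4 + 2q^-3 - q^-2 + q^-1
bracket: -A^-5 + A^-1 - 2A^3 + A^7 - A^11 + A^15, w = -3
1 component, writhe -3, over 13 crossings
det 7, colorings 3 of 3^13 — not tricolorable
observation: det 7 = |V(-1)|; not divisible by 3, so not tricolorable


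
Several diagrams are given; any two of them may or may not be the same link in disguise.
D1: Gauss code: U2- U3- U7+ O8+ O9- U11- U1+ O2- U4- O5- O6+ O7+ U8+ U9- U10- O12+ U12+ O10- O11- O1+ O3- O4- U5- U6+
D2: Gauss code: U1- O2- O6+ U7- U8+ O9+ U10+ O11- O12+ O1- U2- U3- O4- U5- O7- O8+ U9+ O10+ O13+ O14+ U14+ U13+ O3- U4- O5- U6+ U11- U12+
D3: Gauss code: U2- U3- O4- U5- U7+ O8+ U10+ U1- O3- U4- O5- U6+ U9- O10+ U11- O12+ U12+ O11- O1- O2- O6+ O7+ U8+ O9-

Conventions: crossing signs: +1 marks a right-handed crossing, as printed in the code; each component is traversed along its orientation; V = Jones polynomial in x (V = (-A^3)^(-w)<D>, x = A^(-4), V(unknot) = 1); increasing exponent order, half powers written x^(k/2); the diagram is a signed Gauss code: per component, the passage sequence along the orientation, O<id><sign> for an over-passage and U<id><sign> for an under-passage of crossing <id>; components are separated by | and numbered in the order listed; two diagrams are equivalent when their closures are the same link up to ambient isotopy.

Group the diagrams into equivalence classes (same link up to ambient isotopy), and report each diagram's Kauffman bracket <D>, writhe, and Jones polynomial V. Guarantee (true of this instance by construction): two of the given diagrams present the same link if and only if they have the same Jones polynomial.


grouping into links: {D1} | {D2, D3}
V(D1) = 1  (w -2, c 12, <D> = A^-6)
D2 (bracket A^-4 - 1 + 2A^4 - 2A^8 + 2A^12 - 2A^16 + A^20; 14 crossings at w = 0): V = x^-5 - 2x^-4 + 2x^-3 - 2x^-2 + 2x^-1 - 1 + x
V(D3) = x^-5 - 2x^-4 + 2x^-3 - 2x^-2 + 2x^-1 - 1 + x  [12 crossings, <D> = A^-10 - A^-6 + 2A^-2 - 2A^2 + 2A^6 - 2A^10 + A^14, w = -2]
why: comparing 3 Jones polynomials yields 2 groups


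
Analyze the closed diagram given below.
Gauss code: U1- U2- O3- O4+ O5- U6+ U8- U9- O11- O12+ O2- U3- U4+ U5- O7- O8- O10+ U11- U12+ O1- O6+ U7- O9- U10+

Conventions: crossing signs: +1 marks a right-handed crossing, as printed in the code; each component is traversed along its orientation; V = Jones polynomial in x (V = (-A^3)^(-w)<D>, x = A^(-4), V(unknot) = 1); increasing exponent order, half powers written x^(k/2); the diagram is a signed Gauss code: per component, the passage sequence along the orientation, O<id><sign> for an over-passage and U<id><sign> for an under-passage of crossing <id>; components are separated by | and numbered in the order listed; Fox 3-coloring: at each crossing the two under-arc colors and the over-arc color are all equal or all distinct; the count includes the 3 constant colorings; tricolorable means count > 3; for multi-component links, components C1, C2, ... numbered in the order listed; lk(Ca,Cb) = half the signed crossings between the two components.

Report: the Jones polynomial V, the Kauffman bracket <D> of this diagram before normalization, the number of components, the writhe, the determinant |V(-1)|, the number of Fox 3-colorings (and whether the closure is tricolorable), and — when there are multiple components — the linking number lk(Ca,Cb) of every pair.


V = -x^-4 + x^-3 + x^-1
<D> = A^-8 + 1 - A^4 (w = -4)
1 component over 12 crossings, w = -4
9 Fox colorings among 3^12, |V(-1)| = 3: tricolorable
why: w = -4 shifts under R1 moves; the (-A^3)^(4) factor cancels that in V


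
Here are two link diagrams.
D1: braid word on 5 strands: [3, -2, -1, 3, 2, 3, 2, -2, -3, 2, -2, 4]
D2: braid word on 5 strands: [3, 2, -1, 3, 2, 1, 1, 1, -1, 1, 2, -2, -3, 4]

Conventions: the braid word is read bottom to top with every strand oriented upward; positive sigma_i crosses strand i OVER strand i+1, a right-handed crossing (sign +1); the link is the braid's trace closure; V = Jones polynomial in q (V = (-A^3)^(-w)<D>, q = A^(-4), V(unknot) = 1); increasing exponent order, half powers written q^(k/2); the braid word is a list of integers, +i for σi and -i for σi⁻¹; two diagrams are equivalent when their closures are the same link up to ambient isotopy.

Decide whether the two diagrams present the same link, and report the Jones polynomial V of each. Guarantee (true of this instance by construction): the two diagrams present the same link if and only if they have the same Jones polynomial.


same link: no
V(D1) = 1  [12 crossings, <D> = A^6, w = +2]
V(D2) = q - q^2 + 2q^3 - q^4 + q^5 - q^6  (w +6, c 14, <D> = -A^-6 + A^-2 - A^2 + 2A^6 - A^10 + A^14)
note: comparing 2 Jones polynomials yields 2 groups


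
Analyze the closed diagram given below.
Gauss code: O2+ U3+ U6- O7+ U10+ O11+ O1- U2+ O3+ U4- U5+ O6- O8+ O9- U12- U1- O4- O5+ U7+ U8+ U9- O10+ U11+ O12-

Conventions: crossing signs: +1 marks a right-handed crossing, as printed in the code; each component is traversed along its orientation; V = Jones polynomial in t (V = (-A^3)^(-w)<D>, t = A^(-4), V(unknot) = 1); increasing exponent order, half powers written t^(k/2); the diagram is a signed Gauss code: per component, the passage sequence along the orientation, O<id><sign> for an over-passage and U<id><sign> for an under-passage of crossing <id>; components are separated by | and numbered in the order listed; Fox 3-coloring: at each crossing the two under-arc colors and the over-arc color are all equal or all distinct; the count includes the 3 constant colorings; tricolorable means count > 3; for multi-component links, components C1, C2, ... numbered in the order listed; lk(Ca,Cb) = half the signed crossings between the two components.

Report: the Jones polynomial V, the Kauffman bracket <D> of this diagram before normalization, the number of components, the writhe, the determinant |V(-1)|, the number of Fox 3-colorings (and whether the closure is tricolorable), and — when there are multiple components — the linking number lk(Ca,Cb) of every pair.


Jones polynomial: V(t) = t + t^3 - t^4
<D> = -A^-10 + A^-6 + A^2; writhe +2
components 1, writhe +2 (12 crossings)
3-colorings: 9 of 3^12, det 3 — tricolorable
note: w = +2 (over 12 crossings) is diagram-only; (-A^3)^(-2) removes it from V


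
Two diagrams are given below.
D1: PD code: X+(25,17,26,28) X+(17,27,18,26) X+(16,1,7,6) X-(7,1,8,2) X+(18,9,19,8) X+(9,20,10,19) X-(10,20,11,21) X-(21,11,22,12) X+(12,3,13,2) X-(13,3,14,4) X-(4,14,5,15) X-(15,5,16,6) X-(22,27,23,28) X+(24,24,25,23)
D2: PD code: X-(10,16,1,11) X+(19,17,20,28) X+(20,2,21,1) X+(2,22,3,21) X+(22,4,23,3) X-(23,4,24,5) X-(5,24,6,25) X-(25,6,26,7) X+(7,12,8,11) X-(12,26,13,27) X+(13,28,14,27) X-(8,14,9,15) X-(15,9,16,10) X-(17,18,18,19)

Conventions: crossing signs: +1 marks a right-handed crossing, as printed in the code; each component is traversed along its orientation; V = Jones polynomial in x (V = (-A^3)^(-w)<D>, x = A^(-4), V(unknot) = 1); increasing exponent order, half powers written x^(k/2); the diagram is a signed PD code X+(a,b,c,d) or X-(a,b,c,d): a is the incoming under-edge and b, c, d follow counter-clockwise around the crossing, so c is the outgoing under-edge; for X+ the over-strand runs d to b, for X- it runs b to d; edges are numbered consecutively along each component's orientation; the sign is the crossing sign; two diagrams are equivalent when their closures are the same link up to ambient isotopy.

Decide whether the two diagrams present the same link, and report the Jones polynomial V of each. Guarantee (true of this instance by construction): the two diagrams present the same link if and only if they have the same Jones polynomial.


equivalent: yes
V(D1) = x^-3 + x^-2 + x^-1 + 1  (w 0, c 14, <D> = 1 + A^4 + A^8 + A^12)
V(D2) = x^-3 + x^-2 + x^-1 + 1  (w -2, c 14, <D> = A^-6 + A^-2 + A^2 + A^6)
why: all 2 diagrams share one V(x), hence one class


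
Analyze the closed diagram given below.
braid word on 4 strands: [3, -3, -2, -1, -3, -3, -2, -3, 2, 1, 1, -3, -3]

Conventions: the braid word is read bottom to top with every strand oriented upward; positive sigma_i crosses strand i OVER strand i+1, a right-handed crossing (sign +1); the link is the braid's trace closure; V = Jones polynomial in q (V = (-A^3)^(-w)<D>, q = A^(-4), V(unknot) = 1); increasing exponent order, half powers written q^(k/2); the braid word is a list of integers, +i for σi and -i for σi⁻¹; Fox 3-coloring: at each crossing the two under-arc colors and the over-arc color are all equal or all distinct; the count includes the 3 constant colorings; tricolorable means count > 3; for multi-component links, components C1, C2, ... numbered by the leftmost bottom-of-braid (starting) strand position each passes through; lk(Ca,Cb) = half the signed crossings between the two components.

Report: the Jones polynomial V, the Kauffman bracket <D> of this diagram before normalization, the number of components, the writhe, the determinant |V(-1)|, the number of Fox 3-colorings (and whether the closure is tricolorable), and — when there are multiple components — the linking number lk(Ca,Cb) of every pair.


V(q) = -q^-4 + q^-3 + q^-1
bracket: -A^-11 - A^-3 + A, w = -5
1 component, writhe -5, over 13 crossings
det 3, colorings 9 of 3^13 — tricolorable
observation: det 3 = |V(-1)|; divisible by 3, so tricolorable


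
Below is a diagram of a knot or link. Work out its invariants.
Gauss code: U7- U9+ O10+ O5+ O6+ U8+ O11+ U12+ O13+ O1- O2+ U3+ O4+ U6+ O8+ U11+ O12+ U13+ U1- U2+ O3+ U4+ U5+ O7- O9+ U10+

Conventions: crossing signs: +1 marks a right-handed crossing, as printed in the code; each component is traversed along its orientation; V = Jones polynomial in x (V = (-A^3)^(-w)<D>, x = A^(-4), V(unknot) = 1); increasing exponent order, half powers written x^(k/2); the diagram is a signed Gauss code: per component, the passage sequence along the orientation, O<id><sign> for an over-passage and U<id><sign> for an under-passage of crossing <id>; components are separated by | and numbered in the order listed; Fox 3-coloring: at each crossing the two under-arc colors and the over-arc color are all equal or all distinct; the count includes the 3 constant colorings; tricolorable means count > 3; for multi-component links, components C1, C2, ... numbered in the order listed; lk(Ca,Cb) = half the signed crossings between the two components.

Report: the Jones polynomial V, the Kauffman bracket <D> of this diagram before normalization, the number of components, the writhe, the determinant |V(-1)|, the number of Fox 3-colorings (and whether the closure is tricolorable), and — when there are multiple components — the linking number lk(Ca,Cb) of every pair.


V(x) = x^3 + x^5 - x^6 + x^7 - x^8 + x^9 - x^10
bracket: A^-13 - A^-9 + A^-5 - A^-1 + A^3 - A^7 - A^15, w = +9
1 component, writhe +9, over 13 crossings
det 7, colorings 3 of 3^13 — not tricolorable
observation: the span of V is 7, forcing >= 7 crossings in any diagram


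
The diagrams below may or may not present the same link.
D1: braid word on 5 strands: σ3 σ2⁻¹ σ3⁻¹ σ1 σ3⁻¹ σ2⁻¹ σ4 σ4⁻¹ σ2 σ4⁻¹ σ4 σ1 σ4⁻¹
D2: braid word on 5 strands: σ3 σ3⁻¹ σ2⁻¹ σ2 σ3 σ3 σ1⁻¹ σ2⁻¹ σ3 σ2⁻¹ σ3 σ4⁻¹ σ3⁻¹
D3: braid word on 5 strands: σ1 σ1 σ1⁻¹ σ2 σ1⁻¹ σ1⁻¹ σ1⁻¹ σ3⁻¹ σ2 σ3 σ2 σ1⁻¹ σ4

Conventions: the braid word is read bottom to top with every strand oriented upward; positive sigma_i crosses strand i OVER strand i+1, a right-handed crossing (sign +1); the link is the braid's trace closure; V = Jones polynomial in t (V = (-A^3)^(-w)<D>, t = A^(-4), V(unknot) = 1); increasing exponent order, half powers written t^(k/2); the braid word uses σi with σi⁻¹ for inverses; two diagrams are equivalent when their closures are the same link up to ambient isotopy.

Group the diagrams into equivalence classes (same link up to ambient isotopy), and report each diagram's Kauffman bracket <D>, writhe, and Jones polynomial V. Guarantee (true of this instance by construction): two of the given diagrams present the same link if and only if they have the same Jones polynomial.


classes: {D1} | {D2} | {D3}
V(D1) = -t^(1/2) - t^(5/2)  [13 crossings, <D> = A^-13 + A^-5, w = -1]
V(D2) = -t^(-3/2) + t^(-1/2) - 2t^(1/2) + t^(3/2) - 2t^(5/2) + t^(7/2)  [13 crossings, <D> = -A^-17 + 2A^-13 - A^-9 + 2A^-5 - A^-1 + A^3, w = -1]
D3 (bracket A^-3 + 2A^5 - A^9 + A^13 - A^17; 13 crossings at w = +1): V = t^(-7/2) - t^(-5/2) + t^(-3/2) - 2t^(-1/2) - t^(3/2)
note: 3 classes among 3 diagrams; unequal V(t) rules out equality


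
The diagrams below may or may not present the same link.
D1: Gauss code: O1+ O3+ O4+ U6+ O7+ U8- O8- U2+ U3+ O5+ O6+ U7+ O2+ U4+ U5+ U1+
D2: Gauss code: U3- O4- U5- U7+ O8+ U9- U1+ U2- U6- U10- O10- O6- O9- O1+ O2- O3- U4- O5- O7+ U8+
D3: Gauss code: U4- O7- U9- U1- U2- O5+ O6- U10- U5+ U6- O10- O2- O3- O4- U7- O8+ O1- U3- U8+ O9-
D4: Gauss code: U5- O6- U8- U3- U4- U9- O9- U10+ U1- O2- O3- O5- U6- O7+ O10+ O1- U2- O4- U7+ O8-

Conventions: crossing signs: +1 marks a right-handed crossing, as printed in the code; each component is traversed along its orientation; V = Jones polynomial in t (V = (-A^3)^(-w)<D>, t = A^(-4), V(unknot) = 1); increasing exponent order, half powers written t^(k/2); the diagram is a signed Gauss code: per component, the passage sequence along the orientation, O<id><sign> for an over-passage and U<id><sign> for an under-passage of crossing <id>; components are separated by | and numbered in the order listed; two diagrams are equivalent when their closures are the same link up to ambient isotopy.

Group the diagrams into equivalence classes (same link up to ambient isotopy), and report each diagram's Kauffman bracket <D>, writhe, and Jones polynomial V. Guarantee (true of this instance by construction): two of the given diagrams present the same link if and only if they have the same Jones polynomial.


grouping into links: {D1} | {D2} | {D3, D4}
V(D1) = t^2 + t^4 - t^5 + t^6 - t^7  (w +6, c 8, <D> = -A^-10 + A^-6 - A^-2 + A^2 + A^10)
D2 (bracket A^-12; 10 crossings at w = -4): V = 1
D3 (bracket A^-14 - A^-10 + 2A^-6 - A^-2 + A^2 - A^6; 10 crossings at w = -6): V = -t^-6 + t^-5 - t^-4 + 2t^-3 - t^-2 + t^-1
D4 (bracket A^-14 - A^-10 + 2A^-6 - A^-2 + A^2 - A^6; 10 crossings at w = -6): V = -t^-6 + t^-5 - t^-4 + 2t^-3 - t^-2 + t^-1
key observation: comparing 4 Jones polynomials yields 3 groups


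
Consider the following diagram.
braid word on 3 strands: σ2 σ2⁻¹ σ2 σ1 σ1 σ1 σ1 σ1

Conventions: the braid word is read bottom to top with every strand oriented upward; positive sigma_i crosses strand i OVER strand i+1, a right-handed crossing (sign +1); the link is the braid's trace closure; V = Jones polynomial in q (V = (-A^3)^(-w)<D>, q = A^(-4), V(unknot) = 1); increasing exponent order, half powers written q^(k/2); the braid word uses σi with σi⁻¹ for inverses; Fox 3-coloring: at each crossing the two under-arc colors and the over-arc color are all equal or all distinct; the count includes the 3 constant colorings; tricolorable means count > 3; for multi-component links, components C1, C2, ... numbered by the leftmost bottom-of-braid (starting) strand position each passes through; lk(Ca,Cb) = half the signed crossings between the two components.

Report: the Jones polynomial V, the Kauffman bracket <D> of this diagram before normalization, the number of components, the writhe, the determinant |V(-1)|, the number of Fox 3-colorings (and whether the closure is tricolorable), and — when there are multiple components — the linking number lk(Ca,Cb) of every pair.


V(q) = q^2 + q^4 - q^5 + q^6 - q^7
bracket: -A^-10 + A^-6 - A^-2 + A^2 + A^10, w = +6
1 component, writhe +6, over 8 crossings
det 5, colorings 3 of 3^8 — not tricolorable
observation: the span of V is 5, forcing >= 5 crossings in any diagram


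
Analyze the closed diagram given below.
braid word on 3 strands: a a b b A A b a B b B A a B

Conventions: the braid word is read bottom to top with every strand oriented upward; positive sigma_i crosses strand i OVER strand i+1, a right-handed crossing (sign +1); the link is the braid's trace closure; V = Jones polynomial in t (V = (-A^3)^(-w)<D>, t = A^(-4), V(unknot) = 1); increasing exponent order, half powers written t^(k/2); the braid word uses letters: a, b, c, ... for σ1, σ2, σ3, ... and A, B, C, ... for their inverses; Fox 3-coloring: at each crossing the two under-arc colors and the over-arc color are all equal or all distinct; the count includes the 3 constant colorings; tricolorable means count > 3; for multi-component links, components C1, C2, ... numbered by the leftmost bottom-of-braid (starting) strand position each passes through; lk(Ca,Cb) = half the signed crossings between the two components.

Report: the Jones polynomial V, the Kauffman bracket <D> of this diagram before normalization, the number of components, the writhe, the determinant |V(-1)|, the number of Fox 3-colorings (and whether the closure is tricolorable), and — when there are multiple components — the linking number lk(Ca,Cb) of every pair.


V(t) = t^-2 - 2t^-1 + 3 - 3t + 4t^2 - 3t^3 + 2t^4 - 2t^5 + t^6
bracket: A^-18 - 2A^-14 + 2A^-10 - 3A^-6 + 4A^-2 - 3A^2 + 3A^6 - 2A^10 + A^14, w = +2
1 component, writhe +2, over 14 crossings
det 21, colorings 9 of 3^14 — tricolorable
observation: w = +2 shifts under R1 moves; the (-A^3)^(-2) factor cancels that in V


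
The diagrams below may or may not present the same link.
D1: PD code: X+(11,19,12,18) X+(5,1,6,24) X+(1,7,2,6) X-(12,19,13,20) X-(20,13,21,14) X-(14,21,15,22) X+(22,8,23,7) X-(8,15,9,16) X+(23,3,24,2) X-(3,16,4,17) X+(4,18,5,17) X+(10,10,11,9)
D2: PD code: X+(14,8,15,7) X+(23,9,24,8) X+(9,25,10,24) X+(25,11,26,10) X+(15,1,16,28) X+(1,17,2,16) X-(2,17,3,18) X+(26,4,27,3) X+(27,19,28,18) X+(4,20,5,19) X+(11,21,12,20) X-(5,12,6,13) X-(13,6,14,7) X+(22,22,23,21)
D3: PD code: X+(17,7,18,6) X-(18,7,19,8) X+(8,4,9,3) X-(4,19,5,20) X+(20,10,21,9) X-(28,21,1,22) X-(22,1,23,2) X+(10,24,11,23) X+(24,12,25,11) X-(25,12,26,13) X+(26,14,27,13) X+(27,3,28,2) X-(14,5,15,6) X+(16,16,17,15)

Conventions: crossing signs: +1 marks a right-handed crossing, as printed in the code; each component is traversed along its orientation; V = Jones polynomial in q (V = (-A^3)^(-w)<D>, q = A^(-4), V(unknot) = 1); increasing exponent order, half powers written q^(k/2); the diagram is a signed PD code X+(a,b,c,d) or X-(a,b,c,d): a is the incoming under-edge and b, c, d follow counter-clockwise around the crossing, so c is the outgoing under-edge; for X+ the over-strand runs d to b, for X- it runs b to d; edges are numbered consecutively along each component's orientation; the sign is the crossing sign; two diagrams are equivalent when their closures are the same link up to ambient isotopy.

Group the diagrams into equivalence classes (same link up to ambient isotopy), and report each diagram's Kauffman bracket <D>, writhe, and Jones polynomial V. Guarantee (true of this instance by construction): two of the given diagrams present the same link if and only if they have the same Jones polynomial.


classes: {D1} | {D2} | {D3}
V(D1) = -q^-3 + q^-2 - q^-1 + 3 - q + q^2 - q^3  [12 crossings, <D> = -A^-6 + A^-2 - A^2 + 3A^6 - A^10 + A^14 - A^18, w = +2]
V(D2) = q^2 - q^3 + 3q^4 - 3q^5 + 3q^6 - 3q^7 + 2q^8 - q^9  [14 crossings, <D> = -A^-12 + 2A^-8 - 3A^-4 + 3 - 3A^4 + 3A^8 - A^12 + A^16, w = +8]
V(D3) = q^-2 - q^-1 + 2 - 2q + q^2 - q^3 + q^4  [14 crossings, <D> = A^-10 - A^-6 + A^-2 - 2A^2 + 2A^6 - A^10 + A^14, w = +2]
note: V(q) takes 3 values over 3 diagrams, fixing the grouping


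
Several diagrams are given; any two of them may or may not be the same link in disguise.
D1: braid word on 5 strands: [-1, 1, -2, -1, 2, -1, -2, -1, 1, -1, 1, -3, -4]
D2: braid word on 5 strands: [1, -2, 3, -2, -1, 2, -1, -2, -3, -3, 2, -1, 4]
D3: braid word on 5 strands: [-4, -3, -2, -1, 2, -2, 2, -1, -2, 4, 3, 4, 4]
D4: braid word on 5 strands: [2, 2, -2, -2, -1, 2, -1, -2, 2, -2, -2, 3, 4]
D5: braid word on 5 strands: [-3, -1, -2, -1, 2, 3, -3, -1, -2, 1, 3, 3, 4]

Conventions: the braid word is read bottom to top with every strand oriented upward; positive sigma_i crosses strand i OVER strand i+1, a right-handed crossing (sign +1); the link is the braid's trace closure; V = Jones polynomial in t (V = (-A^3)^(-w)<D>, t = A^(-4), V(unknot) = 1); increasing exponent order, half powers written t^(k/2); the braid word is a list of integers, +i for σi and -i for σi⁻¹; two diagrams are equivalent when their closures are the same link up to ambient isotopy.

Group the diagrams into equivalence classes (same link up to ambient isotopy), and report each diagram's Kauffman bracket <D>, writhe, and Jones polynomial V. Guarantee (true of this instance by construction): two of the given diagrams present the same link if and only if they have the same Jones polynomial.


classes: {D1, D2, D3, D4, D5}
V(D1) = -t^(-9/2) - t^(-5/2) + t^(-3/2) - t^(-1/2)  [13 crossings, <D> = A^-13 - A^-9 + A^-5 + A^3, w = -5]
V(D2) = -t^(-9/2) - t^(-5/2) + t^(-3/2) - t^(-1/2)  (w -3, c 13, <D> = A^-7 - A^-3 + A + A^9)
V(D3) = -t^(-9/2) - t^(-5/2) + t^(-3/2) - t^(-1/2)  (w -1, c 13, <D> = A^-1 - A^3 + A^7 + A^15)
V(D4) = -t^(-9/2) - t^(-5/2) + t^(-3/2) - t^(-1/2)  [13 crossings, <D> = A^-1 - A^3 + A^7 + A^15, w = -1]
V(D5) = -t^(-9/2) - t^(-5/2) + t^(-3/2) - t^(-1/2)  (w -1, c 13, <D> = A^-1 - A^3 + A^7 + A^15)
note: all 5 diagrams share one V(t), hence one class


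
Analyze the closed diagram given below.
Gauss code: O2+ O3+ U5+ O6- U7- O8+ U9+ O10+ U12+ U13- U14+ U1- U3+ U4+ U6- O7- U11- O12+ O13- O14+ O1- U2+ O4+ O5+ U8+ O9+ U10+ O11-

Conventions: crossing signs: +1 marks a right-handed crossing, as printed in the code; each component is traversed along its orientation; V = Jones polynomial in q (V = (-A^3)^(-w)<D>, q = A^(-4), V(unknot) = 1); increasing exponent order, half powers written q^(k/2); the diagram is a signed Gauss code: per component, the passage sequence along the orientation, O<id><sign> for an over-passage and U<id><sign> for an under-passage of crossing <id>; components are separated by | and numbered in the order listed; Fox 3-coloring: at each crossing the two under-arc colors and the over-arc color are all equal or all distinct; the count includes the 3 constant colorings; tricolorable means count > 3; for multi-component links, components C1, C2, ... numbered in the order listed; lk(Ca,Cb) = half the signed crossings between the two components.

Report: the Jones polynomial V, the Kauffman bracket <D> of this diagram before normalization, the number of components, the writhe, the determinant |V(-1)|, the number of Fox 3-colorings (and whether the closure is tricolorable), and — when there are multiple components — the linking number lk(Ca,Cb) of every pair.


Jones polynomial: V(q) = q + q^3 - q^4
<D> = -A^-4 + 1 + A^8; writhe +4
components 1, writhe +4 (14 crossings)
3-colorings: 9 of 3^14, det 3 — tricolorable
note: w = +4 (over 14 crossings) is diagram-only; (-A^3)^(-4) removes it from V


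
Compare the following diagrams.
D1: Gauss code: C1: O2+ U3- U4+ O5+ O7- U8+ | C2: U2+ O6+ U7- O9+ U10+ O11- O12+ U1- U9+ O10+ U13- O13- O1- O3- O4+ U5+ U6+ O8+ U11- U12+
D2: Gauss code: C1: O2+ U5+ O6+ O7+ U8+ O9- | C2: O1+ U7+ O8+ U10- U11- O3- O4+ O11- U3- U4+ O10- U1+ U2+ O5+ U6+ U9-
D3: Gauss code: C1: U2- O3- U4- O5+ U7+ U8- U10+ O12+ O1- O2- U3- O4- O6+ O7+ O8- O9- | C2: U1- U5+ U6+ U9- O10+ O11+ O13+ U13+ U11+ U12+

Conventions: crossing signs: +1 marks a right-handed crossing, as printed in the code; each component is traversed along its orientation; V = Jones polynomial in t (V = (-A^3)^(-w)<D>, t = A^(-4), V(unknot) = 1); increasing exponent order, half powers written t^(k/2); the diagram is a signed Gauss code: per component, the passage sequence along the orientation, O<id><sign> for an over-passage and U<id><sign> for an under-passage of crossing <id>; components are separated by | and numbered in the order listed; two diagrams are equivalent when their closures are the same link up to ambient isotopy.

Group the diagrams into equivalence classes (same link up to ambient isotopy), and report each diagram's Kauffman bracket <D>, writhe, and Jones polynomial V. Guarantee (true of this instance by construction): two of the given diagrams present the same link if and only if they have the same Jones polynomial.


equivalence classes: {D1} | {D2} | {D3}
D1 (bracket A^-1 + A^7; 13 crossings at w = +3): V = -t^(1/2) - t^(5/2)
V(D2) = -t^(3/2) + t^(5/2) - 3t^(7/2) + 2t^(9/2) - 2t^(11/2) + 2t^(13/2) - t^(15/2)  (w +3, c 11, <D> = A^-21 - 2A^-17 + 2A^-13 - 2A^-9 + 3A^-5 - A^-1 + A^3)
V(D3) = t^(-7/2) - t^(-5/2) + t^(-3/2) - 2t^(-1/2) - t^(3/2)  (w +1, c 13, <D> = A^-3 + 2A^5 - A^9 + A^13 - A^17)
observation: comparing 3 Jones polynomials yields 3 groups


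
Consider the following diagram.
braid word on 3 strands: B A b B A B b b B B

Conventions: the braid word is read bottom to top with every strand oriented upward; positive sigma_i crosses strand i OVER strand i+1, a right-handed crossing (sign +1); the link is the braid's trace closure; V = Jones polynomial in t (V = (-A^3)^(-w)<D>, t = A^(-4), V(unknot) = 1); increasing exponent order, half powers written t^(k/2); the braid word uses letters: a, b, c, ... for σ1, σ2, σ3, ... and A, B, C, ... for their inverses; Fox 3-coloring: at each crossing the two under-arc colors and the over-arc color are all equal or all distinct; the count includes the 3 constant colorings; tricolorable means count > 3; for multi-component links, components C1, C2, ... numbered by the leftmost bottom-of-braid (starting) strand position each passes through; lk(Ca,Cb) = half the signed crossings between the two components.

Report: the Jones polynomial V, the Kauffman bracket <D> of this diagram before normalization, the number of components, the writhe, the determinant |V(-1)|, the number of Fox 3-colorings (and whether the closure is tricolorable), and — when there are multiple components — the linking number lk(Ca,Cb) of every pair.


Jones polynomial: V(t) = t^-5 + 2t^-3 + t^-1
<D> = A^-8 + 2 + A^8; writhe -4
components 3, writhe -4 (10 crossings)
linking number lk(C1,C2) = 0
lk(C1,C3): -1
lk(C2,C3) = -1
3-colorings: 3 of 3^10, det 4 — not tricolorable
note: |V(-1)| = 4: so not tricolorable, since 3 does not divide 4


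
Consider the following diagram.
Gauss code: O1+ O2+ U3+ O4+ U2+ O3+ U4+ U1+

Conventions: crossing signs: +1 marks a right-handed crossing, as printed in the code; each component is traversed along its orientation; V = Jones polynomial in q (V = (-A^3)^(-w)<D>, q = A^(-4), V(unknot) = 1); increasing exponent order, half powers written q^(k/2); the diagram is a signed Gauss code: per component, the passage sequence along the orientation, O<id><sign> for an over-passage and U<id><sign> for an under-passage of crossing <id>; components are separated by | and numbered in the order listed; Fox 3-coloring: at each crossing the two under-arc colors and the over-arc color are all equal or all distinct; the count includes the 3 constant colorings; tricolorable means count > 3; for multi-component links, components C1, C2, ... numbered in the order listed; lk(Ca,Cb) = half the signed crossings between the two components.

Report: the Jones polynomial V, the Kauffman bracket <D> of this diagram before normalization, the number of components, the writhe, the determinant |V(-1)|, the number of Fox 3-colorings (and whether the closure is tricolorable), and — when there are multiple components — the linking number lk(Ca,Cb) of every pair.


V = q + q^3 - q^4
<D> = -A^-4 + 1 + A^8 (w = +4)
1 component over 4 crossings, w = +4
9 Fox colorings among 3^4, |V(-1)| = 3: tricolorable
why: |V(-1)| = 3: so tricolorable, since 3 divides 3


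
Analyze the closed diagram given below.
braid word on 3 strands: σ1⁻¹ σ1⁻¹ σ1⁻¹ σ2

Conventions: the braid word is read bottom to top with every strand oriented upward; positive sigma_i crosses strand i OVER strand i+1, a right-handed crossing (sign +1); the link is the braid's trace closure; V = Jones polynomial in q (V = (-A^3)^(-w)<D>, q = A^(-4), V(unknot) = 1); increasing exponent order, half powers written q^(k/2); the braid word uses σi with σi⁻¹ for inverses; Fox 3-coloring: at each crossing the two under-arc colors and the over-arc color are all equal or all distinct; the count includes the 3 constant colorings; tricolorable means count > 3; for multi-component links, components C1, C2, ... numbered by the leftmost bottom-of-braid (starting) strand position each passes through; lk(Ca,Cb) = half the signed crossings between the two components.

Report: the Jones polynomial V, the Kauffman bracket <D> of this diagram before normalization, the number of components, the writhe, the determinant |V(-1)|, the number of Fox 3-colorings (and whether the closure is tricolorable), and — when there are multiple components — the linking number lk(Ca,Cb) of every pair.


Jones polynomial: V(q) = -q^-4 + q^-3 + q^-1
<D> = A^-2 + A^6 - A^10; writhe -2
components 1, writhe -2 (4 crossings)
3-colorings: 9 of 3^4, det 3 — tricolorable
note: w = -2 shifts under R1 moves; the (-A^3)^(2) factor cancels that in V


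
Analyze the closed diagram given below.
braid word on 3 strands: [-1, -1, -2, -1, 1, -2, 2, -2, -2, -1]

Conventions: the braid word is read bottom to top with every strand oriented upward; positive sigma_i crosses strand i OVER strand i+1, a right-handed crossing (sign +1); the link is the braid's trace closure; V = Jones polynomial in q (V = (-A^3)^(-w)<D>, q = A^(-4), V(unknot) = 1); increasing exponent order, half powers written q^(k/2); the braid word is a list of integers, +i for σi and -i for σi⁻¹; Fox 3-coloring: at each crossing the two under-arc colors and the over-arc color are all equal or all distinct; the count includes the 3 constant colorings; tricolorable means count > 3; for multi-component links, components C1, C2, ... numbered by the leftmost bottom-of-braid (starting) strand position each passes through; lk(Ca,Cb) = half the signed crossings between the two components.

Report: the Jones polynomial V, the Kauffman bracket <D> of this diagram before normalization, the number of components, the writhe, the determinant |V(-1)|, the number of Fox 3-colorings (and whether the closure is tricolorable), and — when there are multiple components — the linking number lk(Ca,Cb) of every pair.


V = q^-8 - 2q^-7 + q^-6 - 2q^-5 + 2q^-4 + q^-2
<D> = A^-10 + 2A^-2 - 2A^2 + A^6 - 2A^10 + A^14 (w = -6)
1 component over 10 crossings, w = -6
27 Fox colorings among 3^10, |V(-1)| = 9: tricolorable
why: free reduction leaves σ1⁻¹ σ1⁻¹ σ2⁻¹ σ2⁻¹ σ2⁻¹ σ1⁻¹ of the original 10 letters


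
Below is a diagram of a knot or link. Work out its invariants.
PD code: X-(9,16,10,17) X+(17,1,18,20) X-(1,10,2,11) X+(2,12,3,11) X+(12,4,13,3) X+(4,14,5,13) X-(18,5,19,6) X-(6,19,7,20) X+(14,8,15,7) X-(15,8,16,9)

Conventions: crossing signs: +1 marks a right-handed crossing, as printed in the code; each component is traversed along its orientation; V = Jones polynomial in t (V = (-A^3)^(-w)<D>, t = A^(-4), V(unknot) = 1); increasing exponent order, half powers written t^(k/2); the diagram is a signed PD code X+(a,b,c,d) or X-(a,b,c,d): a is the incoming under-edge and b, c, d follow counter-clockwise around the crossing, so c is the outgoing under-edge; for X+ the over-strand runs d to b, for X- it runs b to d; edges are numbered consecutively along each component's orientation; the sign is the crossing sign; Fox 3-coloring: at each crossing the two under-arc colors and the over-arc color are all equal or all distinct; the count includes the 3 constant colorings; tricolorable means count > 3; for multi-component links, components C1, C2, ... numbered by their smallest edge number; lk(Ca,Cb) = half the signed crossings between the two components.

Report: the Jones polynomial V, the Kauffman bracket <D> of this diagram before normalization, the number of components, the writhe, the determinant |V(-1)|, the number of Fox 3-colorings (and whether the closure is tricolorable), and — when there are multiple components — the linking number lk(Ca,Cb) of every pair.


Jones polynomial: V(t) = t^-2 - t^-1 + 1 - t + t^2
<D> = A^-8 - A^-4 + 1 - A^4 + A^8; writhe 0
components 1, writhe 0 (10 crossings)
3-colorings: 3 of 3^10, det 5 — not tricolorable
note: w = 0 shifts under R1 moves; the (-A^3)^(0) factor cancels that in V


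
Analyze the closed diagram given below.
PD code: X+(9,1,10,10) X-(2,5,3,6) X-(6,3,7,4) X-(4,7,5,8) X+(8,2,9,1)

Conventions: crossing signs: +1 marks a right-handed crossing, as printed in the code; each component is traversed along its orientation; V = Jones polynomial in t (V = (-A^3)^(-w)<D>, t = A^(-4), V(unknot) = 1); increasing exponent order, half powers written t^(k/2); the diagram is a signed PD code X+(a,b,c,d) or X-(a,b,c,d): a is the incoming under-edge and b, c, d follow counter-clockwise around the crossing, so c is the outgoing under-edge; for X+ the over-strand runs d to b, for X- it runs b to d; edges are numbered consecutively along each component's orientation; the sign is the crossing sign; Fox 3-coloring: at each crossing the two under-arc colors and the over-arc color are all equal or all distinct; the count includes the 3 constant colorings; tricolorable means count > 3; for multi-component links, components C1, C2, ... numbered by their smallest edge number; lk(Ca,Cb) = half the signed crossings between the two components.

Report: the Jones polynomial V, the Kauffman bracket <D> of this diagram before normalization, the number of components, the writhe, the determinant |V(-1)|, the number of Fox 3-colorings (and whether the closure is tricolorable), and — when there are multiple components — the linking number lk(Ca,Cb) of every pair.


Jones polynomial: V(t) = -t^-4 + t^-3 + t^-1
<D> = -A - A^9 + A^13; writhe -1
components 1, writhe -1 (5 crossings)
3-colorings: 9 of 3^5, det 3 — tricolorable
note: |V(-1)| = 3: so tricolorable, since 3 divides 3


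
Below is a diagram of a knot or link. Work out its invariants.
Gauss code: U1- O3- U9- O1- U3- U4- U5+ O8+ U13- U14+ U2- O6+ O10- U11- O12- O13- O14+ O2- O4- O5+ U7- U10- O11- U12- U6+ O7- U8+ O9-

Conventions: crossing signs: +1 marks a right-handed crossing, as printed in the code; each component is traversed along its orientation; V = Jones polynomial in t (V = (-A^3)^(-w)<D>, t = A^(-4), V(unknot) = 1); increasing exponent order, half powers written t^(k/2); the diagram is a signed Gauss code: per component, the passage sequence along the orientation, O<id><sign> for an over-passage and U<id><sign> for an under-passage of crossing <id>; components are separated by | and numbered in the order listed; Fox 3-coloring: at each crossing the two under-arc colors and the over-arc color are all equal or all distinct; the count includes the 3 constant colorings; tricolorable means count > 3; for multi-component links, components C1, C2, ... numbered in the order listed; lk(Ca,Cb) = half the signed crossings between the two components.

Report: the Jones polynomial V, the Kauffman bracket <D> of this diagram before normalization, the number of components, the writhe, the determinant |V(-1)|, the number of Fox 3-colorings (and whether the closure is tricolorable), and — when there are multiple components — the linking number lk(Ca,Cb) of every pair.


V(t) = t^-10 - 2t^-9 + 2t^-8 - 4t^-7 + 4t^-6 - 3t^-5 + 3t^-4 - t^-3 + t^-2
bracket: A^-10 - A^-6 + 3A^-2 - 3A^2 + 4A^6 - 4A^10 + 2A^14 - 2A^18 + A^22, w = -6
1 component, writhe -6, over 14 crossings
det 21, colorings 9 of 3^14 — tricolorable
observation: |V(-1)| = 21: so tricolorable, since 3 divides 21


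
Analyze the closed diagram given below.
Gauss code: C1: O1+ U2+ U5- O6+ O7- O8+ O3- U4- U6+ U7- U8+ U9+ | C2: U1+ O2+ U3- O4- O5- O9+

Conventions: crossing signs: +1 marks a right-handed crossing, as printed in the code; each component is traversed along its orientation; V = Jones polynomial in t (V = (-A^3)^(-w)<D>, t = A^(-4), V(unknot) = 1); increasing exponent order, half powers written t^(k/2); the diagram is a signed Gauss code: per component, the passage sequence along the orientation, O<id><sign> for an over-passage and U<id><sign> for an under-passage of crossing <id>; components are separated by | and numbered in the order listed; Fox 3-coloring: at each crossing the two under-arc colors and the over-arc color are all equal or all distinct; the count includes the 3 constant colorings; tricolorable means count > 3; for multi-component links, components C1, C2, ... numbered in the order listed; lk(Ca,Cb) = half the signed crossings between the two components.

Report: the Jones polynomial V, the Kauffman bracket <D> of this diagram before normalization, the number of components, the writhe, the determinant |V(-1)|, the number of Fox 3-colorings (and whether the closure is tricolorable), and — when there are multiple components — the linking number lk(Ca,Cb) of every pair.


V = -t^(-3/2) + t^(-1/2) - 2t^(1/2) + t^(3/2) - 2t^(5/2) + t^(7/2)
<D> = -A^-11 + 2A^-7 - A^-3 + 2A - A^5 + A^9 (w = +1)
2 components over 9 crossings, w = +1
lk(C1,C2): 0
3 Fox colorings among 3^9, |V(-1)| = 8: not tricolorable
why: span 5 respects span(V) <= c + mu - 1 = 10 for this 2-component diagram
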